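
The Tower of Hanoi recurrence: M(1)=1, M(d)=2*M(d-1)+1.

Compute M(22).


M(22) = 2 * M(21) + 1
M(21) = 2 * M(20) + 1
M(20) = 2 * M(19) + 1
M(19) = 2 * M(18) + 1
M(18) = 2 * M(17) + 1
M(17) = 2 * M(16) + 1
M(16) = 2 * M(15) + 1
M(15) = 2 * M(14) + 1
M(14) = 2 * M(13) + 1
M(13) = 2 * M(12) + 1
M(12) = 2 * M(11) + 1
M(11) = 2 * M(10) + 1
M(10) = 2 * M(9) + 1
M(9) = 2 * M(8) + 1
M(8) = 2 * M(7) + 1
M(7) = 2 * M(6) + 1
M(6) = 2 * M(5) + 1
M(5) = 2 * M(4) + 1
M(4) = 2 * M(3) + 1
M(3) = 2 * M(2) + 1
M(2) = 2 * M(1) + 1
M(1) = 1  (base case)
M(2) = 2 * 1 + 1 = 3
M(3) = 2 * 3 + 1 = 7
M(4) = 2 * 7 + 1 = 15
M(5) = 2 * 15 + 1 = 31
M(6) = 2 * 31 + 1 = 63
M(7) = 2 * 63 + 1 = 127
M(8) = 2 * 127 + 1 = 255
M(9) = 2 * 255 + 1 = 511
M(10) = 2 * 511 + 1 = 1023
M(11) = 2 * 1023 + 1 = 2047
M(12) = 2 * 2047 + 1 = 4095
M(13) = 2 * 4095 + 1 = 8191
M(14) = 2 * 8191 + 1 = 16383
M(15) = 2 * 16383 + 1 = 32767
M(16) = 2 * 32767 + 1 = 65535
M(17) = 2 * 65535 + 1 = 131071
M(18) = 2 * 131071 + 1 = 262143
M(19) = 2 * 262143 + 1 = 524287
M(20) = 2 * 524287 + 1 = 1048575
M(21) = 2 * 1048575 + 1 = 2097151
M(22) = 2 * 2097151 + 1 = 4194303

4194303


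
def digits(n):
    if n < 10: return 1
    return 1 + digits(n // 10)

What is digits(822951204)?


digits(822951204) = 1 + digits(82295120)
digits(82295120) = 1 + digits(8229512)
digits(8229512) = 1 + digits(822951)
digits(822951) = 1 + digits(82295)
digits(82295) = 1 + digits(8229)
digits(8229) = 1 + digits(822)
digits(822) = 1 + digits(82)
digits(82) = 1 + digits(8)
digits(8) = 1  (base case: 8 < 10)
Unwinding: 1 + 1 + 1 + 1 + 1 + 1 + 1 + 1 + 1 = 9

9


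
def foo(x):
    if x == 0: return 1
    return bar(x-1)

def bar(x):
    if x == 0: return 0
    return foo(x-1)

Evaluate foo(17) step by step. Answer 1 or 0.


foo(17) = bar(16)
bar(16) = foo(15)
foo(15) = bar(14)
bar(14) = foo(13)
foo(13) = bar(12)
bar(12) = foo(11)
foo(11) = bar(10)
bar(10) = foo(9)
foo(9) = bar(8)
bar(8) = foo(7)
foo(7) = bar(6)
bar(6) = foo(5)
foo(5) = bar(4)
bar(4) = foo(3)
foo(3) = bar(2)
bar(2) = foo(1)
foo(1) = bar(0)
bar(0) = 0  (base case)
Result: 0

0


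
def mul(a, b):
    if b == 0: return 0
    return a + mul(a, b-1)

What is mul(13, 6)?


mul(13, 6) = 13 + mul(13, 5)
mul(13, 5) = 13 + mul(13, 4)
mul(13, 4) = 13 + mul(13, 3)
mul(13, 3) = 13 + mul(13, 2)
mul(13, 2) = 13 + mul(13, 1)
mul(13, 1) = 13 + mul(13, 0)
mul(13, 0) = 0  (base case)
Total: 13 + 13 + 13 + 13 + 13 + 13 + 0 = 78

78


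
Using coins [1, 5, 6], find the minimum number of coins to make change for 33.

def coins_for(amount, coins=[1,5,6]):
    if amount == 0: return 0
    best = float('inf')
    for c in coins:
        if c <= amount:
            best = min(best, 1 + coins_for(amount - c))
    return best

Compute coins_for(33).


Building up with DP:
coins_for(0) = 0
coins_for(1) = min(1+coins_for(0)=1+0=1) = 1
coins_for(2) = min(1+coins_for(1)=1+1=2) = 2
coins_for(3) = min(1+coins_for(2)=1+2=3) = 3
coins_for(4) = min(1+coins_for(3)=1+3=4) = 4
coins_for(5) = min(1+coins_for(4)=1+4=5, 1+coins_for(0)=1+0=1) = 1
coins_for(6) = min(1+coins_for(5)=1+1=2, 1+coins_for(1)=1+1=2, 1+coins_for(0)=1+0=1) = 1
coins_for(7) = min(1+coins_for(6)=1+1=2, 1+coins_for(2)=1+2=3, 1+coins_for(1)=1+1=2) = 2
coins_for(8) = min(1+coins_for(7)=1+2=3, 1+coins_for(3)=1+3=4, 1+coins_for(2)=1+2=3) = 3
coins_for(9) = min(1+coins_for(8)=1+3=4, 1+coins_for(4)=1+4=5, 1+coins_for(3)=1+3=4) = 4
coins_for(10) = min(1+coins_for(9)=1+4=5, 1+coins_for(5)=1+1=2, 1+coins_for(4)=1+4=5) = 2
coins_for(11) = min(1+coins_for(10)=1+2=3, 1+coins_for(6)=1+1=2, 1+coins_for(5)=1+1=2) = 2
coins_for(12) = min(1+coins_for(11)=1+2=3, 1+coins_for(7)=1+2=3, 1+coins_for(6)=1+1=2) = 2
coins_for(13) = min(1+coins_for(12)=1+2=3, 1+coins_for(8)=1+3=4, 1+coins_for(7)=1+2=3) = 3
coins_for(14) = min(1+coins_for(13)=1+3=4, 1+coins_for(9)=1+4=5, 1+coins_for(8)=1+3=4) = 4
coins_for(15) = min(1+coins_for(14)=1+4=5, 1+coins_for(10)=1+2=3, 1+coins_for(9)=1+4=5) = 3
coins_for(16) = min(1+coins_for(15)=1+3=4, 1+coins_for(11)=1+2=3, 1+coins_for(10)=1+2=3) = 3
coins_for(17) = min(1+coins_for(16)=1+3=4, 1+coins_for(12)=1+2=3, 1+coins_for(11)=1+2=3) = 3
coins_for(18) = min(1+coins_for(17)=1+3=4, 1+coins_for(13)=1+3=4, 1+coins_for(12)=1+2=3) = 3
coins_for(19) = min(1+coins_for(18)=1+3=4, 1+coins_for(14)=1+4=5, 1+coins_for(13)=1+3=4) = 4
coins_for(20) = min(1+coins_for(19)=1+4=5, 1+coins_for(15)=1+3=4, 1+coins_for(14)=1+4=5) = 4
coins_for(21) = min(1+coins_for(20)=1+4=5, 1+coins_for(16)=1+3=4, 1+coins_for(15)=1+3=4) = 4
coins_for(22) = min(1+coins_for(21)=1+4=5, 1+coins_for(17)=1+3=4, 1+coins_for(16)=1+3=4) = 4
coins_for(23) = min(1+coins_for(22)=1+4=5, 1+coins_for(18)=1+3=4, 1+coins_for(17)=1+3=4) = 4
coins_for(24) = min(1+coins_for(23)=1+4=5, 1+coins_for(19)=1+4=5, 1+coins_for(18)=1+3=4) = 4
coins_for(25) = min(1+coins_for(24)=1+4=5, 1+coins_for(20)=1+4=5, 1+coins_for(19)=1+4=5) = 5
coins_for(26) = min(1+coins_for(25)=1+5=6, 1+coins_for(21)=1+4=5, 1+coins_for(20)=1+4=5) = 5
coins_for(27) = min(1+coins_for(26)=1+5=6, 1+coins_for(22)=1+4=5, 1+coins_for(21)=1+4=5) = 5
coins_for(28) = min(1+coins_for(27)=1+5=6, 1+coins_for(23)=1+4=5, 1+coins_for(22)=1+4=5) = 5
coins_for(29) = min(1+coins_for(28)=1+5=6, 1+coins_for(24)=1+4=5, 1+coins_for(23)=1+4=5) = 5
coins_for(30) = min(1+coins_for(29)=1+5=6, 1+coins_for(25)=1+5=6, 1+coins_for(24)=1+4=5) = 5
coins_for(31) = min(1+coins_for(30)=1+5=6, 1+coins_for(26)=1+5=6, 1+coins_for(25)=1+5=6) = 6
coins_for(32) = min(1+coins_for(31)=1+6=7, 1+coins_for(27)=1+5=6, 1+coins_for(26)=1+5=6) = 6
coins_for(33) = min(1+coins_for(32)=1+6=7, 1+coins_for(28)=1+5=6, 1+coins_for(27)=1+5=6) = 6

6


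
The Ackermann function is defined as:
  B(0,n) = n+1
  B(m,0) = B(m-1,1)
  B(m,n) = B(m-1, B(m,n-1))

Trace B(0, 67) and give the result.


B(0, 67) = 68
Result: B(0, 67) = 68

68


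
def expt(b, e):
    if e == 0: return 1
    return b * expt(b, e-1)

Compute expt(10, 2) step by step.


expt(10, 2)
= 10 * expt(10, 1)
= 10 * 10 * expt(10, 0)
= 10 * 10 * 1
= 100

100


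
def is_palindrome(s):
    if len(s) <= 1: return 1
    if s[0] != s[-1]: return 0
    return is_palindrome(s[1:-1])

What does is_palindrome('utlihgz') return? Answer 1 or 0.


is_palindrome('utlihgz'): s[0]='u' != s[-1]='z' -> return 0
Result: 0 (not a palindrome)

0


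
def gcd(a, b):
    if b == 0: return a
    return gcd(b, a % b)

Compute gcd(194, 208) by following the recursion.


gcd(194, 208) = gcd(208, 194)
gcd(208, 194) = gcd(194, 14)
gcd(194, 14) = gcd(14, 12)
gcd(14, 12) = gcd(12, 2)
gcd(12, 2) = gcd(2, 0)
gcd(2, 0) = 2  (base case)

2


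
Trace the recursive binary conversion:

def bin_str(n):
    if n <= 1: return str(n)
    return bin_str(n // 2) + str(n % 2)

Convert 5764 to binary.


bin_str(5764) = bin_str(2882) + '0'
bin_str(2882) = bin_str(1441) + '0'
bin_str(1441) = bin_str(720) + '1'
bin_str(720) = bin_str(360) + '0'
bin_str(360) = bin_str(180) + '0'
bin_str(180) = bin_str(90) + '0'
bin_str(90) = bin_str(45) + '0'
bin_str(45) = bin_str(22) + '1'
bin_str(22) = bin_str(11) + '0'
bin_str(11) = bin_str(5) + '1'
bin_str(5) = bin_str(2) + '1'
bin_str(2) = bin_str(1) + '0'
bin_str(1) = '1'  (base case)
Concatenating: '1' + '0' + '1' + '1' + '0' + '1' + '0' + '0' + '0' + '0' + '1' + '0' + '0' = '1011010000100'

1011010000100


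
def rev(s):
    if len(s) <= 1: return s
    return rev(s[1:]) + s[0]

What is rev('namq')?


rev('namq') = rev('amq') + 'n'
rev('amq') = rev('mq') + 'a'
rev('mq') = rev('q') + 'm'
rev('q') = 'q'  (base case)
Concatenating: 'q' + 'm' + 'a' + 'n' = 'qman'

qman


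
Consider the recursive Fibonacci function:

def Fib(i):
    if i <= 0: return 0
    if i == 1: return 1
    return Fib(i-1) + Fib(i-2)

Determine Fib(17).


Computing Fib(17) bottom-up:
Fib(0) = 0
Fib(1) = 1
Fib(2) = Fib(1) + Fib(0) = 1 + 0 = 1
Fib(3) = Fib(2) + Fib(1) = 1 + 1 = 2
Fib(4) = Fib(3) + Fib(2) = 2 + 1 = 3
Fib(5) = Fib(4) + Fib(3) = 3 + 2 = 5
Fib(6) = Fib(5) + Fib(4) = 5 + 3 = 8
Fib(7) = Fib(6) + Fib(5) = 8 + 5 = 13
Fib(8) = Fib(7) + Fib(6) = 13 + 8 = 21
Fib(9) = Fib(8) + Fib(7) = 21 + 13 = 34
Fib(10) = Fib(9) + Fib(8) = 34 + 21 = 55
Fib(11) = Fib(10) + Fib(9) = 55 + 34 = 89
Fib(12) = Fib(11) + Fib(10) = 89 + 55 = 144
Fib(13) = Fib(12) + Fib(11) = 144 + 89 = 233
Fib(14) = Fib(13) + Fib(12) = 233 + 144 = 377
Fib(15) = Fib(14) + Fib(13) = 377 + 233 = 610
Fib(16) = Fib(15) + Fib(14) = 610 + 377 = 987
Fib(17) = Fib(16) + Fib(15) = 987 + 610 = 1597

1597


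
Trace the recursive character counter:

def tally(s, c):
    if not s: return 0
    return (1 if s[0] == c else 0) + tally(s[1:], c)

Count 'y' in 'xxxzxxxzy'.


s[0]='x' != 'y' -> 0
s[0]='x' != 'y' -> 0
s[0]='x' != 'y' -> 0
s[0]='z' != 'y' -> 0
s[0]='x' != 'y' -> 0
s[0]='x' != 'y' -> 0
s[0]='x' != 'y' -> 0
s[0]='z' != 'y' -> 0
s[0]='y' == 'y' -> 1
Sum: 0 + 0 + 0 + 0 + 0 + 0 + 0 + 0 + 1 = 1

1


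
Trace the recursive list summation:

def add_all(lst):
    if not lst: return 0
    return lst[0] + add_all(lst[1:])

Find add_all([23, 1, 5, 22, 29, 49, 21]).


add_all([23, 1, 5, 22, 29, 49, 21]) = 23 + add_all([1, 5, 22, 29, 49, 21])
add_all([1, 5, 22, 29, 49, 21]) = 1 + add_all([5, 22, 29, 49, 21])
add_all([5, 22, 29, 49, 21]) = 5 + add_all([22, 29, 49, 21])
add_all([22, 29, 49, 21]) = 22 + add_all([29, 49, 21])
add_all([29, 49, 21]) = 29 + add_all([49, 21])
add_all([49, 21]) = 49 + add_all([21])
add_all([21]) = 21 + add_all([])
add_all([]) = 0  (base case)
Total: 23 + 1 + 5 + 22 + 29 + 49 + 21 + 0 = 150

150


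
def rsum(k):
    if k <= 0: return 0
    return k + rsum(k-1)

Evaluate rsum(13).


rsum(13)
= 13 + 12 + 11 + 10 + 9 + 8 + 7 + 6 + 5 + 4 + 3 + 2 + 1 + rsum(0)
= 13 + 12 + 11 + 10 + 9 + 8 + 7 + 6 + 5 + 4 + 3 + 2 + 1 + 0
= 91

91


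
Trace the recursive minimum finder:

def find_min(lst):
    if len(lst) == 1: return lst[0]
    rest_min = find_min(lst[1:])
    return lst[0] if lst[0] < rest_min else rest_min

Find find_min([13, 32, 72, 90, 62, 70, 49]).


find_min([13, 32, 72, 90, 62, 70, 49]): compare 13 with find_min([32, 72, 90, 62, 70, 49])
find_min([32, 72, 90, 62, 70, 49]): compare 32 with find_min([72, 90, 62, 70, 49])
find_min([72, 90, 62, 70, 49]): compare 72 with find_min([90, 62, 70, 49])
find_min([90, 62, 70, 49]): compare 90 with find_min([62, 70, 49])
find_min([62, 70, 49]): compare 62 with find_min([70, 49])
find_min([70, 49]): compare 70 with find_min([49])
find_min([49]) = 49  (base case)
Compare 70 with 49 -> 49
Compare 62 with 49 -> 49
Compare 90 with 49 -> 49
Compare 72 with 49 -> 49
Compare 32 with 49 -> 32
Compare 13 with 32 -> 13

13


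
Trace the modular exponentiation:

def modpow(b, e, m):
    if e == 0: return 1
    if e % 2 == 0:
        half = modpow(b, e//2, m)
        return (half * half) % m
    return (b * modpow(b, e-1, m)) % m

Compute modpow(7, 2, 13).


modpow(7, 2, 13): e is even, compute modpow(7, 1, 13)
  modpow(7, 1, 13): e is odd, compute modpow(7, 0, 13)
    modpow(7, 0, 13) = 1
  (7 * 1) % 13 = 7
half=7, (7*7) % 13 = 10

10


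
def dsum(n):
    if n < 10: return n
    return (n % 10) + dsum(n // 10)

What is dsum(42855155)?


dsum(42855155) = 5 + dsum(4285515)
dsum(4285515) = 5 + dsum(428551)
dsum(428551) = 1 + dsum(42855)
dsum(42855) = 5 + dsum(4285)
dsum(4285) = 5 + dsum(428)
dsum(428) = 8 + dsum(42)
dsum(42) = 2 + dsum(4)
dsum(4) = 4  (base case)
Total: 5 + 5 + 1 + 5 + 5 + 8 + 2 + 4 = 35

35


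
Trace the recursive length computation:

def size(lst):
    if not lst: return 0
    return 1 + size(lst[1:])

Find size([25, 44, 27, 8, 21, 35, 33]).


size([25, 44, 27, 8, 21, 35, 33]) = 1 + size([44, 27, 8, 21, 35, 33])
size([44, 27, 8, 21, 35, 33]) = 1 + size([27, 8, 21, 35, 33])
size([27, 8, 21, 35, 33]) = 1 + size([8, 21, 35, 33])
size([8, 21, 35, 33]) = 1 + size([21, 35, 33])
size([21, 35, 33]) = 1 + size([35, 33])
size([35, 33]) = 1 + size([33])
size([33]) = 1 + size([])
size([]) = 0  (base case)
Unwinding: 1 + 1 + 1 + 1 + 1 + 1 + 1 + 0 = 7

7


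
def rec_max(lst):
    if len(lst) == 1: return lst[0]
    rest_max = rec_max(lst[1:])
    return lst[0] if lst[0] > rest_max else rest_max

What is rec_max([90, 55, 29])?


rec_max([90, 55, 29]): compare 90 with rec_max([55, 29])
rec_max([55, 29]): compare 55 with rec_max([29])
rec_max([29]) = 29  (base case)
Compare 55 with 29 -> 55
Compare 90 with 55 -> 90

90


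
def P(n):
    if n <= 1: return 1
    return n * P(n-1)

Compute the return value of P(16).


P(16)
= 16 * P(15)
= 16 * 15 * P(14)
= 16 * 15 * 14 * P(13)
= 16 * 15 * 14 * 13 * P(12)
= 16 * 15 * 14 * 13 * 12 * P(11)
= 16 * 15 * 14 * 13 * 12 * 11 * P(10)
= 16 * 15 * 14 * 13 * 12 * 11 * 10 * P(9)
= 16 * 15 * 14 * 13 * 12 * 11 * 10 * 9 * P(8)
= 16 * 15 * 14 * 13 * 12 * 11 * 10 * 9 * 8 * P(7)
= 16 * 15 * 14 * 13 * 12 * 11 * 10 * 9 * 8 * 7 * P(6)
= 16 * 15 * 14 * 13 * 12 * 11 * 10 * 9 * 8 * 7 * 6 * P(5)
= 16 * 15 * 14 * 13 * 12 * 11 * 10 * 9 * 8 * 7 * 6 * 5 * P(4)
= 16 * 15 * 14 * 13 * 12 * 11 * 10 * 9 * 8 * 7 * 6 * 5 * 4 * P(3)
= 16 * 15 * 14 * 13 * 12 * 11 * 10 * 9 * 8 * 7 * 6 * 5 * 4 * 3 * P(2)
= 16 * 15 * 14 * 13 * 12 * 11 * 10 * 9 * 8 * 7 * 6 * 5 * 4 * 3 * 2 * P(1)
= 16 * 15 * 14 * 13 * 12 * 11 * 10 * 9 * 8 * 7 * 6 * 5 * 4 * 3 * 2 * 1
= 20922789888000

20922789888000


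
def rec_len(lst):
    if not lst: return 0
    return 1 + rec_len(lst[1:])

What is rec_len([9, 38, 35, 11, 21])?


rec_len([9, 38, 35, 11, 21]) = 1 + rec_len([38, 35, 11, 21])
rec_len([38, 35, 11, 21]) = 1 + rec_len([35, 11, 21])
rec_len([35, 11, 21]) = 1 + rec_len([11, 21])
rec_len([11, 21]) = 1 + rec_len([21])
rec_len([21]) = 1 + rec_len([])
rec_len([]) = 0  (base case)
Unwinding: 1 + 1 + 1 + 1 + 1 + 0 = 5

5


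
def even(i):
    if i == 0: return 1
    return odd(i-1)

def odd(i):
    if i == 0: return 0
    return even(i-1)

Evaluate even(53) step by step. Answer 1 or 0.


even(53) = odd(52)
odd(52) = even(51)
even(51) = odd(50)
odd(50) = even(49)
even(49) = odd(48)
odd(48) = even(47)
even(47) = odd(46)
odd(46) = even(45)
even(45) = odd(44)
odd(44) = even(43)
even(43) = odd(42)
odd(42) = even(41)
even(41) = odd(40)
odd(40) = even(39)
even(39) = odd(38)
odd(38) = even(37)
even(37) = odd(36)
odd(36) = even(35)
even(35) = odd(34)
odd(34) = even(33)
even(33) = odd(32)
odd(32) = even(31)
even(31) = odd(30)
odd(30) = even(29)
even(29) = odd(28)
odd(28) = even(27)
even(27) = odd(26)
odd(26) = even(25)
even(25) = odd(24)
odd(24) = even(23)
even(23) = odd(22)
odd(22) = even(21)
even(21) = odd(20)
odd(20) = even(19)
even(19) = odd(18)
odd(18) = even(17)
even(17) = odd(16)
odd(16) = even(15)
even(15) = odd(14)
odd(14) = even(13)
even(13) = odd(12)
odd(12) = even(11)
even(11) = odd(10)
odd(10) = even(9)
even(9) = odd(8)
odd(8) = even(7)
even(7) = odd(6)
odd(6) = even(5)
even(5) = odd(4)
odd(4) = even(3)
even(3) = odd(2)
odd(2) = even(1)
even(1) = odd(0)
odd(0) = 0  (base case)
Result: 0

0


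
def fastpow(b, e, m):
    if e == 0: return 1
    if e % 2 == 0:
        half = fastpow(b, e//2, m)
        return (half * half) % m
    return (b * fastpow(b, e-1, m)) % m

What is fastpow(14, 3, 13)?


fastpow(14, 3, 13): e is odd, compute fastpow(14, 2, 13)
  fastpow(14, 2, 13): e is even, compute fastpow(14, 1, 13)
    fastpow(14, 1, 13): e is odd, compute fastpow(14, 0, 13)
      fastpow(14, 0, 13) = 1
    (14 * 1) % 13 = 1
  half=1, (1*1) % 13 = 1
(14 * 1) % 13 = 1

1


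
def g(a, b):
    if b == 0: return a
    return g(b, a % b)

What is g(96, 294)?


g(96, 294) = g(294, 96)
g(294, 96) = g(96, 6)
g(96, 6) = g(6, 0)
g(6, 0) = 6  (base case)

6


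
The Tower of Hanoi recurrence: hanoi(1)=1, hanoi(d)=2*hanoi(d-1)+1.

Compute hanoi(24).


hanoi(24) = 2 * hanoi(23) + 1
hanoi(23) = 2 * hanoi(22) + 1
hanoi(22) = 2 * hanoi(21) + 1
hanoi(21) = 2 * hanoi(20) + 1
hanoi(20) = 2 * hanoi(19) + 1
hanoi(19) = 2 * hanoi(18) + 1
hanoi(18) = 2 * hanoi(17) + 1
hanoi(17) = 2 * hanoi(16) + 1
hanoi(16) = 2 * hanoi(15) + 1
hanoi(15) = 2 * hanoi(14) + 1
hanoi(14) = 2 * hanoi(13) + 1
hanoi(13) = 2 * hanoi(12) + 1
hanoi(12) = 2 * hanoi(11) + 1
hanoi(11) = 2 * hanoi(10) + 1
hanoi(10) = 2 * hanoi(9) + 1
hanoi(9) = 2 * hanoi(8) + 1
hanoi(8) = 2 * hanoi(7) + 1
hanoi(7) = 2 * hanoi(6) + 1
hanoi(6) = 2 * hanoi(5) + 1
hanoi(5) = 2 * hanoi(4) + 1
hanoi(4) = 2 * hanoi(3) + 1
hanoi(3) = 2 * hanoi(2) + 1
hanoi(2) = 2 * hanoi(1) + 1
hanoi(1) = 1  (base case)
hanoi(2) = 2 * 1 + 1 = 3
hanoi(3) = 2 * 3 + 1 = 7
hanoi(4) = 2 * 7 + 1 = 15
hanoi(5) = 2 * 15 + 1 = 31
hanoi(6) = 2 * 31 + 1 = 63
hanoi(7) = 2 * 63 + 1 = 127
hanoi(8) = 2 * 127 + 1 = 255
hanoi(9) = 2 * 255 + 1 = 511
hanoi(10) = 2 * 511 + 1 = 1023
hanoi(11) = 2 * 1023 + 1 = 2047
hanoi(12) = 2 * 2047 + 1 = 4095
hanoi(13) = 2 * 4095 + 1 = 8191
hanoi(14) = 2 * 8191 + 1 = 16383
hanoi(15) = 2 * 16383 + 1 = 32767
hanoi(16) = 2 * 32767 + 1 = 65535
hanoi(17) = 2 * 65535 + 1 = 131071
hanoi(18) = 2 * 131071 + 1 = 262143
hanoi(19) = 2 * 262143 + 1 = 524287
hanoi(20) = 2 * 524287 + 1 = 1048575
hanoi(21) = 2 * 1048575 + 1 = 2097151
hanoi(22) = 2 * 2097151 + 1 = 4194303
hanoi(23) = 2 * 4194303 + 1 = 8388607
hanoi(24) = 2 * 8388607 + 1 = 16777215

16777215


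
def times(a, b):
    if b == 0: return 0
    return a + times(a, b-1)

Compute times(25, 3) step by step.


times(25, 3) = 25 + times(25, 2)
times(25, 2) = 25 + times(25, 1)
times(25, 1) = 25 + times(25, 0)
times(25, 0) = 0  (base case)
Total: 25 + 25 + 25 + 0 = 75

75


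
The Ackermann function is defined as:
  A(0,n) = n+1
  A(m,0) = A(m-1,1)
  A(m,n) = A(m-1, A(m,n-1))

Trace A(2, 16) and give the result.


A(2, 16) = A(1, A(2, 15))
  A(2, 15) = A(1, A(2, 14))
    A(2, 14) = A(1, A(2, 13))
      A(2, 13) = A(1, A(2, 12))
        A(2, 12) = A(1, A(2, 11))
          A(2, 11) = A(1, A(2, 10))
          A(2, 10) = A(1, A(2, 9))
          A(2, 9) = A(1, A(2, 8))
          A(2, 8) = A(1, A(2, 7))
          A(2, 7) = A(1, A(2, 6))
          A(2, 6) = A(1, A(2, 5))
          A(2, 5) = A(1, A(2, 4))
          A(2, 4) = A(1, A(2, 3))
          A(2, 3) = A(1, A(2, 2))
          A(2, 2) = A(1, A(2, 1))
          A(2, 1) = A(1, A(2, 0))
          A(2, 0) = A(1, 1)
          A(1, 1) = A(0, A(1, 0))
          A(1, 0) = A(0, 1)
          A(0, 1) = 2
            = A(0, 2)
          A(0, 2) = 3
            = A(1, 3)
          A(1, 3) = A(0, A(1, 2))
          A(1, 2) = A(0, A(1, 1))
... (trace truncated)
Result: A(2, 16) = 35

35


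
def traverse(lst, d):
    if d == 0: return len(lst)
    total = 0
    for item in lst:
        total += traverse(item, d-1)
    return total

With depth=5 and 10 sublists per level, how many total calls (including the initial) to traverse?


At depth 0 (root): 1 call
At depth 1: each of 1 parents calls traverse on 10 children = 10 calls
At depth 2: each of 10 parents calls traverse on 10 children = 100 calls
At depth 3: each of 100 parents calls traverse on 10 children = 1000 calls
At depth 4: each of 1000 parents calls traverse on 10 children = 10000 calls
At depth 5: each of 10000 parents calls traverse on 10 children = 100000 calls
Total: 1 + 10 + 100 + 1000 + 10000 + 100000 = 111111

111111


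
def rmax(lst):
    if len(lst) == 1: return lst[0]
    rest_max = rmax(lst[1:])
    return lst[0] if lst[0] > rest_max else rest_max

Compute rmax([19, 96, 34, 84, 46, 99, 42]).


rmax([19, 96, 34, 84, 46, 99, 42]): compare 19 with rmax([96, 34, 84, 46, 99, 42])
rmax([96, 34, 84, 46, 99, 42]): compare 96 with rmax([34, 84, 46, 99, 42])
rmax([34, 84, 46, 99, 42]): compare 34 with rmax([84, 46, 99, 42])
rmax([84, 46, 99, 42]): compare 84 with rmax([46, 99, 42])
rmax([46, 99, 42]): compare 46 with rmax([99, 42])
rmax([99, 42]): compare 99 with rmax([42])
rmax([42]) = 42  (base case)
Compare 99 with 42 -> 99
Compare 46 with 99 -> 99
Compare 84 with 99 -> 99
Compare 34 with 99 -> 99
Compare 96 with 99 -> 99
Compare 19 with 99 -> 99

99


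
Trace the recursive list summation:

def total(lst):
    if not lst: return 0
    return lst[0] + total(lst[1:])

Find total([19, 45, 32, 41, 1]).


total([19, 45, 32, 41, 1]) = 19 + total([45, 32, 41, 1])
total([45, 32, 41, 1]) = 45 + total([32, 41, 1])
total([32, 41, 1]) = 32 + total([41, 1])
total([41, 1]) = 41 + total([1])
total([1]) = 1 + total([])
total([]) = 0  (base case)
Total: 19 + 45 + 32 + 41 + 1 + 0 = 138

138


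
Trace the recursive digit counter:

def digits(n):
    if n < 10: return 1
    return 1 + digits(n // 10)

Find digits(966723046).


digits(966723046) = 1 + digits(96672304)
digits(96672304) = 1 + digits(9667230)
digits(9667230) = 1 + digits(966723)
digits(966723) = 1 + digits(96672)
digits(96672) = 1 + digits(9667)
digits(9667) = 1 + digits(966)
digits(966) = 1 + digits(96)
digits(96) = 1 + digits(9)
digits(9) = 1  (base case: 9 < 10)
Unwinding: 1 + 1 + 1 + 1 + 1 + 1 + 1 + 1 + 1 = 9

9


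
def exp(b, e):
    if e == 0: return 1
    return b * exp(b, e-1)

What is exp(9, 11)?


exp(9, 11)
= 9 * exp(9, 10)
= 9 * 9 * exp(9, 9)
= 9 * 9 * 9 * exp(9, 8)
= 9 * 9 * 9 * 9 * exp(9, 7)
= 9 * 9 * 9 * 9 * 9 * exp(9, 6)
= 9 * 9 * 9 * 9 * 9 * 9 * exp(9, 5)
= 9 * 9 * 9 * 9 * 9 * 9 * 9 * exp(9, 4)
= 9 * 9 * 9 * 9 * 9 * 9 * 9 * 9 * exp(9, 3)
= 9 * 9 * 9 * 9 * 9 * 9 * 9 * 9 * 9 * exp(9, 2)
= 9 * 9 * 9 * 9 * 9 * 9 * 9 * 9 * 9 * 9 * exp(9, 1)
= 9 * 9 * 9 * 9 * 9 * 9 * 9 * 9 * 9 * 9 * 9 * exp(9, 0)
= 9 * 9 * 9 * 9 * 9 * 9 * 9 * 9 * 9 * 9 * 9 * 1
= 31381059609

31381059609


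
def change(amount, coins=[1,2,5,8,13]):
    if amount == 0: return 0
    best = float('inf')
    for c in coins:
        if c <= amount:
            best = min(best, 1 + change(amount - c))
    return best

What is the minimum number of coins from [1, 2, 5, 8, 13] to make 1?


Building up with DP:
change(0) = 0
change(1) = min(1+change(0)=1+0=1) = 1

1


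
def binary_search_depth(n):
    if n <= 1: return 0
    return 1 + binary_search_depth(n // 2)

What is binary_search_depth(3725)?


3725 / 2 = 1862
1862 / 2 = 931
931 / 2 = 465
465 / 2 = 232
232 / 2 = 116
116 / 2 = 58
58 / 2 = 29
29 / 2 = 14
14 / 2 = 7
7 / 2 = 3
3 / 2 = 1
Reached 1 after 11 halvings

11


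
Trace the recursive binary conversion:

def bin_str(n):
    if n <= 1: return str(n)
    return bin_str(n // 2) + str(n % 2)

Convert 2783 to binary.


bin_str(2783) = bin_str(1391) + '1'
bin_str(1391) = bin_str(695) + '1'
bin_str(695) = bin_str(347) + '1'
bin_str(347) = bin_str(173) + '1'
bin_str(173) = bin_str(86) + '1'
bin_str(86) = bin_str(43) + '0'
bin_str(43) = bin_str(21) + '1'
bin_str(21) = bin_str(10) + '1'
bin_str(10) = bin_str(5) + '0'
bin_str(5) = bin_str(2) + '1'
bin_str(2) = bin_str(1) + '0'
bin_str(1) = '1'  (base case)
Concatenating: '1' + '0' + '1' + '0' + '1' + '1' + '0' + '1' + '1' + '1' + '1' + '1' = '101011011111'

101011011111


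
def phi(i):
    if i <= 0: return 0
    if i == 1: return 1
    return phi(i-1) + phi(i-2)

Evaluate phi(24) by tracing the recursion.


Computing phi(24) bottom-up:
phi(0) = 0
phi(1) = 1
phi(2) = phi(1) + phi(0) = 1 + 0 = 1
phi(3) = phi(2) + phi(1) = 1 + 1 = 2
phi(4) = phi(3) + phi(2) = 2 + 1 = 3
phi(5) = phi(4) + phi(3) = 3 + 2 = 5
phi(6) = phi(5) + phi(4) = 5 + 3 = 8
phi(7) = phi(6) + phi(5) = 8 + 5 = 13
phi(8) = phi(7) + phi(6) = 13 + 8 = 21
phi(9) = phi(8) + phi(7) = 21 + 13 = 34
phi(10) = phi(9) + phi(8) = 34 + 21 = 55
phi(11) = phi(10) + phi(9) = 55 + 34 = 89
phi(12) = phi(11) + phi(10) = 89 + 55 = 144
phi(13) = phi(12) + phi(11) = 144 + 89 = 233
phi(14) = phi(13) + phi(12) = 233 + 144 = 377
phi(15) = phi(14) + phi(13) = 377 + 233 = 610
phi(16) = phi(15) + phi(14) = 610 + 377 = 987
phi(17) = phi(16) + phi(15) = 987 + 610 = 1597
phi(18) = phi(17) + phi(16) = 1597 + 987 = 2584
phi(19) = phi(18) + phi(17) = 2584 + 1597 = 4181
phi(20) = phi(19) + phi(18) = 4181 + 2584 = 6765
phi(21) = phi(20) + phi(19) = 6765 + 4181 = 10946
phi(22) = phi(21) + phi(20) = 10946 + 6765 = 17711
phi(23) = phi(22) + phi(21) = 17711 + 10946 = 28657
phi(24) = phi(23) + phi(22) = 28657 + 17711 = 46368

46368


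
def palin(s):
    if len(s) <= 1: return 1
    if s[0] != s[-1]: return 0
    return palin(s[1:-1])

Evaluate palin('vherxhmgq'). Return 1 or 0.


palin('vherxhmgq'): s[0]='v' != s[-1]='q' -> return 0
Result: 0 (not a palindrome)

0


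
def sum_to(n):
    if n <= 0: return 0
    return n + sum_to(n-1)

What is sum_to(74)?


sum_to(74)
= 74 + 73 + 72 + 71 + 70 + 69 + 68 + 67 + 66 + 65 + 64 + 63 + 62 + 61 + 60 + 59 + 58 + 57 + 56 + 55 + 54 + 53 + 52 + 51 + 50 + 49 + 48 + 47 + 46 + 45 + 44 + 43 + 42 + 41 + 40 + 39 + 38 + 37 + 36 + 35 + 34 + 33 + 32 + 31 + 30 + 29 + 28 + 27 + 26 + 25 + 24 + 23 + 22 + 21 + 20 + 19 + 18 + 17 + 16 + 15 + 14 + 13 + 12 + 11 + 10 + 9 + 8 + 7 + 6 + 5 + 4 + 3 + 2 + 1 + sum_to(0)
= 74 + 73 + 72 + 71 + 70 + 69 + 68 + 67 + 66 + 65 + 64 + 63 + 62 + 61 + 60 + 59 + 58 + 57 + 56 + 55 + 54 + 53 + 52 + 51 + 50 + 49 + 48 + 47 + 46 + 45 + 44 + 43 + 42 + 41 + 40 + 39 + 38 + 37 + 36 + 35 + 34 + 33 + 32 + 31 + 30 + 29 + 28 + 27 + 26 + 25 + 24 + 23 + 22 + 21 + 20 + 19 + 18 + 17 + 16 + 15 + 14 + 13 + 12 + 11 + 10 + 9 + 8 + 7 + 6 + 5 + 4 + 3 + 2 + 1 + 0
= 2775

2775


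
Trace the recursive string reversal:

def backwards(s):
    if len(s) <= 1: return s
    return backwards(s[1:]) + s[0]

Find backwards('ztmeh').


backwards('ztmeh') = backwards('tmeh') + 'z'
backwards('tmeh') = backwards('meh') + 't'
backwards('meh') = backwards('eh') + 'm'
backwards('eh') = backwards('h') + 'e'
backwards('h') = 'h'  (base case)
Concatenating: 'h' + 'e' + 'm' + 't' + 'z' = 'hemtz'

hemtz


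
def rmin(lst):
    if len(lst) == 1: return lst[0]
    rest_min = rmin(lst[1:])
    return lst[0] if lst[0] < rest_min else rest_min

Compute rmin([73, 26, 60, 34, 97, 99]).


rmin([73, 26, 60, 34, 97, 99]): compare 73 with rmin([26, 60, 34, 97, 99])
rmin([26, 60, 34, 97, 99]): compare 26 with rmin([60, 34, 97, 99])
rmin([60, 34, 97, 99]): compare 60 with rmin([34, 97, 99])
rmin([34, 97, 99]): compare 34 with rmin([97, 99])
rmin([97, 99]): compare 97 with rmin([99])
rmin([99]) = 99  (base case)
Compare 97 with 99 -> 97
Compare 34 with 97 -> 34
Compare 60 with 34 -> 34
Compare 26 with 34 -> 26
Compare 73 with 26 -> 26

26


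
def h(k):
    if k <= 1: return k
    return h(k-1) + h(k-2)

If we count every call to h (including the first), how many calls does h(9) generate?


Let C(n) = total calls for h(n)
C(0) = 1, C(1) = 1
C(2) = 1 + C(1) + C(0) = 1 + 1 + 1 = 3
C(3) = 1 + C(2) + C(1) = 1 + 3 + 1 = 5
C(4) = 1 + C(3) + C(2) = 1 + 5 + 3 = 9
C(5) = 1 + C(4) + C(3) = 1 + 9 + 5 = 15
C(6) = 1 + C(5) + C(4) = 1 + 15 + 9 = 25
C(7) = 1 + C(6) + C(5) = 1 + 25 + 15 = 41
C(8) = 1 + C(7) + C(6) = 1 + 41 + 25 = 67
C(9) = 1 + C(8) + C(7) = 1 + 67 + 41 = 109

109


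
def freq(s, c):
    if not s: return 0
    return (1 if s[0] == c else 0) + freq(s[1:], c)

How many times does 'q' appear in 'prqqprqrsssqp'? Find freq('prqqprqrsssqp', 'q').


s[0]='p' != 'q' -> 0
s[0]='r' != 'q' -> 0
s[0]='q' == 'q' -> 1
s[0]='q' == 'q' -> 1
s[0]='p' != 'q' -> 0
s[0]='r' != 'q' -> 0
s[0]='q' == 'q' -> 1
s[0]='r' != 'q' -> 0
s[0]='s' != 'q' -> 0
s[0]='s' != 'q' -> 0
s[0]='s' != 'q' -> 0
s[0]='q' == 'q' -> 1
s[0]='p' != 'q' -> 0
Sum: 0 + 0 + 1 + 1 + 0 + 0 + 1 + 0 + 0 + 0 + 0 + 1 + 0 = 4

4


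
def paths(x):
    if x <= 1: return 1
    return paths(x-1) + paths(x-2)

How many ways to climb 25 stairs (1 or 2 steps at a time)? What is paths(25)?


Building up from base cases:
paths(0) = 1
paths(1) = 1
paths(2) = paths(1) + paths(0) = 1 + 1 = 2
paths(3) = paths(2) + paths(1) = 2 + 1 = 3
paths(4) = paths(3) + paths(2) = 3 + 2 = 5
paths(5) = paths(4) + paths(3) = 5 + 3 = 8
paths(6) = paths(5) + paths(4) = 8 + 5 = 13
paths(7) = paths(6) + paths(5) = 13 + 8 = 21
paths(8) = paths(7) + paths(6) = 21 + 13 = 34
paths(9) = paths(8) + paths(7) = 34 + 21 = 55
paths(10) = paths(9) + paths(8) = 55 + 34 = 89
paths(11) = paths(10) + paths(9) = 89 + 55 = 144
paths(12) = paths(11) + paths(10) = 144 + 89 = 233
paths(13) = paths(12) + paths(11) = 233 + 144 = 377
paths(14) = paths(13) + paths(12) = 377 + 233 = 610
paths(15) = paths(14) + paths(13) = 610 + 377 = 987
paths(16) = paths(15) + paths(14) = 987 + 610 = 1597
paths(17) = paths(16) + paths(15) = 1597 + 987 = 2584
paths(18) = paths(17) + paths(16) = 2584 + 1597 = 4181
paths(19) = paths(18) + paths(17) = 4181 + 2584 = 6765
paths(20) = paths(19) + paths(18) = 6765 + 4181 = 10946
paths(21) = paths(20) + paths(19) = 10946 + 6765 = 17711
paths(22) = paths(21) + paths(20) = 17711 + 10946 = 28657
paths(23) = paths(22) + paths(21) = 28657 + 17711 = 46368
paths(24) = paths(23) + paths(22) = 46368 + 28657 = 75025
paths(25) = paths(24) + paths(23) = 75025 + 46368 = 121393

121393


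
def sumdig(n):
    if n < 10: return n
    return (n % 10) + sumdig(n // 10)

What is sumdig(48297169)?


sumdig(48297169) = 9 + sumdig(4829716)
sumdig(4829716) = 6 + sumdig(482971)
sumdig(482971) = 1 + sumdig(48297)
sumdig(48297) = 7 + sumdig(4829)
sumdig(4829) = 9 + sumdig(482)
sumdig(482) = 2 + sumdig(48)
sumdig(48) = 8 + sumdig(4)
sumdig(4) = 4  (base case)
Total: 9 + 6 + 1 + 7 + 9 + 2 + 8 + 4 = 46

46


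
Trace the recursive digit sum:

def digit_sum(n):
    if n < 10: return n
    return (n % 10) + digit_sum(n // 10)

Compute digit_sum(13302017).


digit_sum(13302017) = 7 + digit_sum(1330201)
digit_sum(1330201) = 1 + digit_sum(133020)
digit_sum(133020) = 0 + digit_sum(13302)
digit_sum(13302) = 2 + digit_sum(1330)
digit_sum(1330) = 0 + digit_sum(133)
digit_sum(133) = 3 + digit_sum(13)
digit_sum(13) = 3 + digit_sum(1)
digit_sum(1) = 1  (base case)
Total: 7 + 1 + 0 + 2 + 0 + 3 + 3 + 1 = 17

17


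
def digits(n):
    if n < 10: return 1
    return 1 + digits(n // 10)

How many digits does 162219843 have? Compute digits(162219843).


digits(162219843) = 1 + digits(16221984)
digits(16221984) = 1 + digits(1622198)
digits(1622198) = 1 + digits(162219)
digits(162219) = 1 + digits(16221)
digits(16221) = 1 + digits(1622)
digits(1622) = 1 + digits(162)
digits(162) = 1 + digits(16)
digits(16) = 1 + digits(1)
digits(1) = 1  (base case: 1 < 10)
Unwinding: 1 + 1 + 1 + 1 + 1 + 1 + 1 + 1 + 1 = 9

9


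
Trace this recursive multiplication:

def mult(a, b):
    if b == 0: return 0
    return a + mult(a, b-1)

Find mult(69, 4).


mult(69, 4) = 69 + mult(69, 3)
mult(69, 3) = 69 + mult(69, 2)
mult(69, 2) = 69 + mult(69, 1)
mult(69, 1) = 69 + mult(69, 0)
mult(69, 0) = 0  (base case)
Total: 69 + 69 + 69 + 69 + 0 = 276

276


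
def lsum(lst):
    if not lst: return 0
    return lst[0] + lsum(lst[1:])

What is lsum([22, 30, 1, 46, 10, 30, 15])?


lsum([22, 30, 1, 46, 10, 30, 15]) = 22 + lsum([30, 1, 46, 10, 30, 15])
lsum([30, 1, 46, 10, 30, 15]) = 30 + lsum([1, 46, 10, 30, 15])
lsum([1, 46, 10, 30, 15]) = 1 + lsum([46, 10, 30, 15])
lsum([46, 10, 30, 15]) = 46 + lsum([10, 30, 15])
lsum([10, 30, 15]) = 10 + lsum([30, 15])
lsum([30, 15]) = 30 + lsum([15])
lsum([15]) = 15 + lsum([])
lsum([]) = 0  (base case)
Total: 22 + 30 + 1 + 46 + 10 + 30 + 15 + 0 = 154

154


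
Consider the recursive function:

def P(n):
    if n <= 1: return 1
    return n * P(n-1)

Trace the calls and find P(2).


P(2)
= 2 * P(1)
= 2 * 1
= 2

2


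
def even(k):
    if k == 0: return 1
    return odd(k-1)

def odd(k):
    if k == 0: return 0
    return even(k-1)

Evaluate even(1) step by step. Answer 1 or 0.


even(1) = odd(0)
odd(0) = 0  (base case)
Result: 0

0


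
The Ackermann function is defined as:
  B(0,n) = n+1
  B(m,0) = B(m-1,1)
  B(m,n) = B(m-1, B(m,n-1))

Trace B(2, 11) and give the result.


B(2, 11) = B(1, B(2, 10))
  B(2, 10) = B(1, B(2, 9))
    B(2, 9) = B(1, B(2, 8))
      B(2, 8) = B(1, B(2, 7))
        B(2, 7) = B(1, B(2, 6))
          B(2, 6) = B(1, B(2, 5))
          B(2, 5) = B(1, B(2, 4))
          B(2, 4) = B(1, B(2, 3))
          B(2, 3) = B(1, B(2, 2))
          B(2, 2) = B(1, B(2, 1))
          B(2, 1) = B(1, B(2, 0))
          B(2, 0) = B(1, 1)
          B(1, 1) = B(0, B(1, 0))
          B(1, 0) = B(0, 1)
          B(0, 1) = 2
            = B(0, 2)
          B(0, 2) = 3
            = B(1, 3)
          B(1, 3) = B(0, B(1, 2))
          B(1, 2) = B(0, B(1, 1))
          B(1, 1) = B(0, B(1, 0))
          B(1, 0) = B(0, 1)
          B(0, 1) = 2
            = B(0, 2)
          B(0, 2) = 3
... (trace truncated)
Result: B(2, 11) = 25

25


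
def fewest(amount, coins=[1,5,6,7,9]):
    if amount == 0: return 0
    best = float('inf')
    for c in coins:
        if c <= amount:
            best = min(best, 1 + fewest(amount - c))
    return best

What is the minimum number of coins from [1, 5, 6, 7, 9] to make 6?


Building up with DP:
fewest(0) = 0
fewest(1) = min(1+fewest(0)=1+0=1) = 1
fewest(2) = min(1+fewest(1)=1+1=2) = 2
fewest(3) = min(1+fewest(2)=1+2=3) = 3
fewest(4) = min(1+fewest(3)=1+3=4) = 4
fewest(5) = min(1+fewest(4)=1+4=5, 1+fewest(0)=1+0=1) = 1
fewest(6) = min(1+fewest(5)=1+1=2, 1+fewest(1)=1+1=2, 1+fewest(0)=1+0=1) = 1

1


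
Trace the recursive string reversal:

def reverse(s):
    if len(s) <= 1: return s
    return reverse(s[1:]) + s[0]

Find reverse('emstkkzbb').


reverse('emstkkzbb') = reverse('mstkkzbb') + 'e'
reverse('mstkkzbb') = reverse('stkkzbb') + 'm'
reverse('stkkzbb') = reverse('tkkzbb') + 's'
reverse('tkkzbb') = reverse('kkzbb') + 't'
reverse('kkzbb') = reverse('kzbb') + 'k'
reverse('kzbb') = reverse('zbb') + 'k'
reverse('zbb') = reverse('bb') + 'z'
reverse('bb') = reverse('b') + 'b'
reverse('b') = 'b'  (base case)
Concatenating: 'b' + 'b' + 'z' + 'k' + 'k' + 't' + 's' + 'm' + 'e' = 'bbzkktsme'

bbzkktsme


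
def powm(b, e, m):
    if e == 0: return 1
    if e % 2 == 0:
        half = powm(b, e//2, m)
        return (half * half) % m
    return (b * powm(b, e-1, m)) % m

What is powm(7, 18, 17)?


powm(7, 18, 17): e is even, compute powm(7, 9, 17)
  powm(7, 9, 17): e is odd, compute powm(7, 8, 17)
    powm(7, 8, 17): e is even, compute powm(7, 4, 17)
      powm(7, 4, 17): e is even, compute powm(7, 2, 17)
        powm(7, 2, 17): e is even, compute powm(7, 1, 17)
          powm(7, 1, 17): e is odd, compute powm(7, 0, 17)
          powm(7, 0, 17) = 1
          (7 * 1) % 17 = 7
        half=7, (7*7) % 17 = 15
      half=15, (15*15) % 17 = 4
    half=4, (4*4) % 17 = 16
  (7 * 16) % 17 = 10
half=10, (10*10) % 17 = 15

15


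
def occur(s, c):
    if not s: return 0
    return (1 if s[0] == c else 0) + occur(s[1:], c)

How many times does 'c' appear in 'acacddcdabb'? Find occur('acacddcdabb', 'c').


s[0]='a' != 'c' -> 0
s[0]='c' == 'c' -> 1
s[0]='a' != 'c' -> 0
s[0]='c' == 'c' -> 1
s[0]='d' != 'c' -> 0
s[0]='d' != 'c' -> 0
s[0]='c' == 'c' -> 1
s[0]='d' != 'c' -> 0
s[0]='a' != 'c' -> 0
s[0]='b' != 'c' -> 0
s[0]='b' != 'c' -> 0
Sum: 0 + 1 + 0 + 1 + 0 + 0 + 1 + 0 + 0 + 0 + 0 = 3

3


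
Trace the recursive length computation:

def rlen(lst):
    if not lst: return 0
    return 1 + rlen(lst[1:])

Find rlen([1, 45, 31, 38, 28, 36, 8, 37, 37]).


rlen([1, 45, 31, 38, 28, 36, 8, 37, 37]) = 1 + rlen([45, 31, 38, 28, 36, 8, 37, 37])
rlen([45, 31, 38, 28, 36, 8, 37, 37]) = 1 + rlen([31, 38, 28, 36, 8, 37, 37])
rlen([31, 38, 28, 36, 8, 37, 37]) = 1 + rlen([38, 28, 36, 8, 37, 37])
rlen([38, 28, 36, 8, 37, 37]) = 1 + rlen([28, 36, 8, 37, 37])
rlen([28, 36, 8, 37, 37]) = 1 + rlen([36, 8, 37, 37])
rlen([36, 8, 37, 37]) = 1 + rlen([8, 37, 37])
rlen([8, 37, 37]) = 1 + rlen([37, 37])
rlen([37, 37]) = 1 + rlen([37])
rlen([37]) = 1 + rlen([])
rlen([]) = 0  (base case)
Unwinding: 1 + 1 + 1 + 1 + 1 + 1 + 1 + 1 + 1 + 0 = 9

9


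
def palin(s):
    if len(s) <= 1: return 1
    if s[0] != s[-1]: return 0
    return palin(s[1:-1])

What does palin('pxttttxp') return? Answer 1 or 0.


palin('pxttttxp'): s[0]='p' == s[-1]='p' -> check palin('xttttx')
palin('xttttx'): s[0]='x' == s[-1]='x' -> check palin('tttt')
palin('tttt'): s[0]='t' == s[-1]='t' -> check palin('tt')
palin('tt'): s[0]='t' == s[-1]='t' -> check palin('')
palin(''): len <= 1 -> return 1  (base case)
Result: 1 (palindrome)

1


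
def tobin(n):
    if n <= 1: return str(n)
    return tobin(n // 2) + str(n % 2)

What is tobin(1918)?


tobin(1918) = tobin(959) + '0'
tobin(959) = tobin(479) + '1'
tobin(479) = tobin(239) + '1'
tobin(239) = tobin(119) + '1'
tobin(119) = tobin(59) + '1'
tobin(59) = tobin(29) + '1'
tobin(29) = tobin(14) + '1'
tobin(14) = tobin(7) + '0'
tobin(7) = tobin(3) + '1'
tobin(3) = tobin(1) + '1'
tobin(1) = '1'  (base case)
Concatenating: '1' + '1' + '1' + '0' + '1' + '1' + '1' + '1' + '1' + '1' + '0' = '11101111110'

11101111110


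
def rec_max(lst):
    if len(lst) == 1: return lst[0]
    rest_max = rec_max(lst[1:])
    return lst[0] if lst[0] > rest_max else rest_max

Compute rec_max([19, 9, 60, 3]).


rec_max([19, 9, 60, 3]): compare 19 with rec_max([9, 60, 3])
rec_max([9, 60, 3]): compare 9 with rec_max([60, 3])
rec_max([60, 3]): compare 60 with rec_max([3])
rec_max([3]) = 3  (base case)
Compare 60 with 3 -> 60
Compare 9 with 60 -> 60
Compare 19 with 60 -> 60

60


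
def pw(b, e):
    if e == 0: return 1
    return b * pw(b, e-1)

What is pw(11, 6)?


pw(11, 6)
= 11 * pw(11, 5)
= 11 * 11 * pw(11, 4)
= 11 * 11 * 11 * pw(11, 3)
= 11 * 11 * 11 * 11 * pw(11, 2)
= 11 * 11 * 11 * 11 * 11 * pw(11, 1)
= 11 * 11 * 11 * 11 * 11 * 11 * pw(11, 0)
= 11 * 11 * 11 * 11 * 11 * 11 * 1
= 1771561

1771561


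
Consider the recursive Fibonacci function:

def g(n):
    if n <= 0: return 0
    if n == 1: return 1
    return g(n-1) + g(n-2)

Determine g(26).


Computing g(26) bottom-up:
g(0) = 0
g(1) = 1
g(2) = g(1) + g(0) = 1 + 0 = 1
g(3) = g(2) + g(1) = 1 + 1 = 2
g(4) = g(3) + g(2) = 2 + 1 = 3
g(5) = g(4) + g(3) = 3 + 2 = 5
g(6) = g(5) + g(4) = 5 + 3 = 8
g(7) = g(6) + g(5) = 8 + 5 = 13
g(8) = g(7) + g(6) = 13 + 8 = 21
g(9) = g(8) + g(7) = 21 + 13 = 34
g(10) = g(9) + g(8) = 34 + 21 = 55
g(11) = g(10) + g(9) = 55 + 34 = 89
g(12) = g(11) + g(10) = 89 + 55 = 144
g(13) = g(12) + g(11) = 144 + 89 = 233
g(14) = g(13) + g(12) = 233 + 144 = 377
g(15) = g(14) + g(13) = 377 + 233 = 610
g(16) = g(15) + g(14) = 610 + 377 = 987
g(17) = g(16) + g(15) = 987 + 610 = 1597
g(18) = g(17) + g(16) = 1597 + 987 = 2584
g(19) = g(18) + g(17) = 2584 + 1597 = 4181
g(20) = g(19) + g(18) = 4181 + 2584 = 6765
g(21) = g(20) + g(19) = 6765 + 4181 = 10946
g(22) = g(21) + g(20) = 10946 + 6765 = 17711
g(23) = g(22) + g(21) = 17711 + 10946 = 28657
g(24) = g(23) + g(22) = 28657 + 17711 = 46368
g(25) = g(24) + g(23) = 46368 + 28657 = 75025
g(26) = g(25) + g(24) = 75025 + 46368 = 121393

121393


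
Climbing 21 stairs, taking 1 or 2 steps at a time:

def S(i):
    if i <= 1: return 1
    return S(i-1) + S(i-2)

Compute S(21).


Building up from base cases:
S(0) = 1
S(1) = 1
S(2) = S(1) + S(0) = 1 + 1 = 2
S(3) = S(2) + S(1) = 2 + 1 = 3
S(4) = S(3) + S(2) = 3 + 2 = 5
S(5) = S(4) + S(3) = 5 + 3 = 8
S(6) = S(5) + S(4) = 8 + 5 = 13
S(7) = S(6) + S(5) = 13 + 8 = 21
S(8) = S(7) + S(6) = 21 + 13 = 34
S(9) = S(8) + S(7) = 34 + 21 = 55
S(10) = S(9) + S(8) = 55 + 34 = 89
S(11) = S(10) + S(9) = 89 + 55 = 144
S(12) = S(11) + S(10) = 144 + 89 = 233
S(13) = S(12) + S(11) = 233 + 144 = 377
S(14) = S(13) + S(12) = 377 + 233 = 610
S(15) = S(14) + S(13) = 610 + 377 = 987
S(16) = S(15) + S(14) = 987 + 610 = 1597
S(17) = S(16) + S(15) = 1597 + 987 = 2584
S(18) = S(17) + S(16) = 2584 + 1597 = 4181
S(19) = S(18) + S(17) = 4181 + 2584 = 6765
S(20) = S(19) + S(18) = 6765 + 4181 = 10946
S(21) = S(20) + S(19) = 10946 + 6765 = 17711

17711


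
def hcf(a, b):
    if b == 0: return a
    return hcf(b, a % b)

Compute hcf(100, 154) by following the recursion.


hcf(100, 154) = hcf(154, 100)
hcf(154, 100) = hcf(100, 54)
hcf(100, 54) = hcf(54, 46)
hcf(54, 46) = hcf(46, 8)
hcf(46, 8) = hcf(8, 6)
hcf(8, 6) = hcf(6, 2)
hcf(6, 2) = hcf(2, 0)
hcf(2, 0) = 2  (base case)

2


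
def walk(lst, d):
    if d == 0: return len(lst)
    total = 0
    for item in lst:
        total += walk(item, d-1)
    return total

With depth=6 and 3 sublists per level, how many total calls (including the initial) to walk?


At depth 0 (root): 1 call
At depth 1: each of 1 parents calls walk on 3 children = 3 calls
At depth 2: each of 3 parents calls walk on 3 children = 9 calls
At depth 3: each of 9 parents calls walk on 3 children = 27 calls
At depth 4: each of 27 parents calls walk on 3 children = 81 calls
At depth 5: each of 81 parents calls walk on 3 children = 243 calls
At depth 6: each of 243 parents calls walk on 3 children = 729 calls
Total: 1 + 3 + 9 + 27 + 81 + 243 + 729 = 1093

1093


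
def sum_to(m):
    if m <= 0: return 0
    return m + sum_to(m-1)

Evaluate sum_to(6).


sum_to(6)
= 6 + 5 + 4 + 3 + 2 + 1 + sum_to(0)
= 6 + 5 + 4 + 3 + 2 + 1 + 0
= 21

21
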